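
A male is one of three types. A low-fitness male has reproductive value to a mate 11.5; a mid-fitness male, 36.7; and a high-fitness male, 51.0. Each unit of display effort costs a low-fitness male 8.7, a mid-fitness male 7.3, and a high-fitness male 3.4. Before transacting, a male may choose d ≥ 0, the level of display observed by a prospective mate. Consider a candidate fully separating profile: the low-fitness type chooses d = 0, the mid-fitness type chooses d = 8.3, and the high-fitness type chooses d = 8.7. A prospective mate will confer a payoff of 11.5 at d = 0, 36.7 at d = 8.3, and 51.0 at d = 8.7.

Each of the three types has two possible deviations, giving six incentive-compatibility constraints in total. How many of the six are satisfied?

Low-fitness (own payoff 11.5): to d=8.3 gives 36.7 − 8.7×8.3 = -35.51 → no gain ✓; to d=8.7 gives 51.0 − 8.7×8.7 = -24.69 → no gain ✓.
High-fitness (own payoff 51.0 − 3.4×8.7 = 21.42): to d=0 gives 11.5 → no gain ✓; to d=8.3 gives 36.7 − 3.4×8.3 = 8.48 → no gain ✓.
Mid-fitness (own payoff 36.7 − 7.3×8.3 = -23.89): to d=0 gives 11.5 → profitable ✗; to d=8.7 gives 51.0 − 7.3×8.7 = -12.51 → profitable ✗.
4 of the 6 constraints hold; not an equilibrium.

4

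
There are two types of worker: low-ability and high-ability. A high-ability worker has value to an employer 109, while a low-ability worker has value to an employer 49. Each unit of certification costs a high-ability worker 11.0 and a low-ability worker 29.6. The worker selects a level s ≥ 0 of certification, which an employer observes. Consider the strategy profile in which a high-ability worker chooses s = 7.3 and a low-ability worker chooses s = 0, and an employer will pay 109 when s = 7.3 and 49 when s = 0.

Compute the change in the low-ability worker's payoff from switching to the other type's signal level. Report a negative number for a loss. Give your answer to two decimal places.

Playing s = 0 the low-ability worker receives 49.
Deviating to s = 7.3 brings payment 109 at cost 29.6 × 7.3 = 216.08, netting -107.08.
Gain from deviating: -107.08 − 49 = -156.08.
The gain is negative, so the low-ability type's incentive-compatibility constraint is satisfied.

-156.08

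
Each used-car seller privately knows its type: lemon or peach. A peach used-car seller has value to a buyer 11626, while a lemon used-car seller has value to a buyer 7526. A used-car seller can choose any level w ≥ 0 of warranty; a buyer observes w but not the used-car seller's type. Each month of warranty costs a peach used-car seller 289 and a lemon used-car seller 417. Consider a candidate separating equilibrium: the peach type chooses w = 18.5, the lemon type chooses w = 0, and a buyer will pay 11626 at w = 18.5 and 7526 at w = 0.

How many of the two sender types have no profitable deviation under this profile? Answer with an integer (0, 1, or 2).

Lemon type: stay at 0 → 7526; mimic → 11626 − 417 × 18.5 = 3911.5. IC holds (7526 ≥ 3911.5).
Peach type: signal → 11626 − 289 × 18.5 = 6279.5; deviate to 0 → 7526. IC fails (6279.5 < 7526).
1 of 2 constraints hold, so this profile is not an equilibrium.

1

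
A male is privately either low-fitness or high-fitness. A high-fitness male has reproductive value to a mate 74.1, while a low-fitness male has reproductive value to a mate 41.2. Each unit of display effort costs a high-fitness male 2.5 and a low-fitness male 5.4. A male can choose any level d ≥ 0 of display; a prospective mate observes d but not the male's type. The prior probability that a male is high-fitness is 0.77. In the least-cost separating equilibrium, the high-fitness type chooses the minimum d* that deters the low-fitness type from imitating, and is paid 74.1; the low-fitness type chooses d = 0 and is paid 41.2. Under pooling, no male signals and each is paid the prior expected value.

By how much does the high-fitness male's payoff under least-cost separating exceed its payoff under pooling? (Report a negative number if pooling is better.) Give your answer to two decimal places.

Least-cost separating signal: d* solves 41.2 = 74.1 − 5.4·d*, so d* = (74.1 − 41.2)/5.4 ≈ 6.0926.
High-fitness type's separating payoff: 74.1 − 2.5 × d* = 74.1 − 2.5 × (74.1 − 41.2)/5.4 = 74.1 − 82.25/5.4 ≈ 58.8685.
Pooling payoff: 0.77 × 74.1 + 0.23 × 41.2 = 66.533.
Difference: 58.8685 − 66.533 = -7.6645, i.e. -7.66 to two decimal places.
The high-fitness type would prefer the pooling outcome.

-7.66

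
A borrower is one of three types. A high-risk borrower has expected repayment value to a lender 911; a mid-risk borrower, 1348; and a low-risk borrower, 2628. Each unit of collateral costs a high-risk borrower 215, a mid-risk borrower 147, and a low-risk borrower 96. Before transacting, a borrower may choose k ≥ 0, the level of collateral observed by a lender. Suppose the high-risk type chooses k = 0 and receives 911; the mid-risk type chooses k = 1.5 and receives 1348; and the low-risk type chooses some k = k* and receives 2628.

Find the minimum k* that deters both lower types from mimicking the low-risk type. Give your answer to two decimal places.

10.21

High-risk type (on-path payoff 911) won't mimic when 911 ≥ 2628 − 215·k*, i.e. k* ≥ 7.99.
Mid-risk type (on-path payoff 1348 − 147×1.5 = 1127.5) won't mimic when 1127.5 ≥ 2628 − 147·k*, i.e. k* ≥ 10.21.
Both must hold, so k* = max(7.99, 10.21) = 10.21. The mid-risk type's constraint binds.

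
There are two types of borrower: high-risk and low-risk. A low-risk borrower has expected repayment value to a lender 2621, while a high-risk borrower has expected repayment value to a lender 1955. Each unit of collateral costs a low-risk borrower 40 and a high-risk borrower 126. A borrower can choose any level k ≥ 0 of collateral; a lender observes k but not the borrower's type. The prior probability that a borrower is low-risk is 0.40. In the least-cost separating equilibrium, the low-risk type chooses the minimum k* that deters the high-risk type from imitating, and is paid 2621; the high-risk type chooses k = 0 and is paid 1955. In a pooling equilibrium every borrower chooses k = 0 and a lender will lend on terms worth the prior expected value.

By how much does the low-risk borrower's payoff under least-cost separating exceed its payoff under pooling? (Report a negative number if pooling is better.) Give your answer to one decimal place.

188.2

Least-cost separating signal: k* solves 1955 = 2621 − 126·k*, so k* = (2621 − 1955)/126 ≈ 5.2857.
Low-risk type's separating payoff: 2621 − 40 × k* = 2621 − 40 × (2621 − 1955)/126 = 2621 − 26640/126 ≈ 2409.571.
Pooling payoff: 0.40 × 2621 + 0.60 × 1955 = 2221.4.
Difference: 2409.571 − 2221.4 = 188.171, i.e. 188.2 to one decimal place.
The low-risk type prefers to separate.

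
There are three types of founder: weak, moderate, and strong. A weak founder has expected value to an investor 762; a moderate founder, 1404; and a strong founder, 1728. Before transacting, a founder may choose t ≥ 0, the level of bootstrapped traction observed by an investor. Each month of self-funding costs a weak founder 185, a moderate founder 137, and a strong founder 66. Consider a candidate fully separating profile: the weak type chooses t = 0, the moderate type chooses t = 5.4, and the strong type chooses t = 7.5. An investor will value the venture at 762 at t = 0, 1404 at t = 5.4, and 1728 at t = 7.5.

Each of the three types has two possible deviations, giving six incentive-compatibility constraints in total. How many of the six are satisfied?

4

Moderate (own payoff 1404 − 137×5.4 = 664.2): to t=0 gives 762 → profitable ✗; to t=7.5 gives 1728 − 137×7.5 = 700.5 → profitable ✗.
Weak (own payoff 762): to t=5.4 gives 1404 − 185×5.4 = 405 → no gain ✓; to t=7.5 gives 1728 − 185×7.5 = 340.5 → no gain ✓.
Strong (own payoff 1728 − 66×7.5 = 1233): to t=0 gives 762 → no gain ✓; to t=5.4 gives 1404 − 66×5.4 = 1047.6 → no gain ✓.
4 of the 6 constraints hold; not an equilibrium.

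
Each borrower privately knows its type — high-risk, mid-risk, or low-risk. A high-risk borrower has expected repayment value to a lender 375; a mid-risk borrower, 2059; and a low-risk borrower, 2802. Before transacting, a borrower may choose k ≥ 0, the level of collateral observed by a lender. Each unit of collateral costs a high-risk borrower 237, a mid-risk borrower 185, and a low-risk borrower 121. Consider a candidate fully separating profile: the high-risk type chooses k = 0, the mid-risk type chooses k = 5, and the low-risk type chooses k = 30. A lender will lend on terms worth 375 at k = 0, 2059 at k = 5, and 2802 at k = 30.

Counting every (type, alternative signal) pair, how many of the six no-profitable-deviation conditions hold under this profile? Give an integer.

Mid-risk (own payoff 2059 − 185×5 = 1134): to k=0 gives 375 → no gain ✓; to k=30 gives 2802 − 185×30 = -2748 → no gain ✓.
High-risk (own payoff 375): to k=5 gives 2059 − 237×5 = 874 → profitable ✗; to k=30 gives 2802 − 237×30 = -4308 → no gain ✓.
Low-risk (own payoff 2802 − 121×30 = -828): to k=0 gives 375 → profitable ✗; to k=5 gives 2059 − 121×5 = 1454 → profitable ✗.
3 of the 6 constraints hold; not an equilibrium.

3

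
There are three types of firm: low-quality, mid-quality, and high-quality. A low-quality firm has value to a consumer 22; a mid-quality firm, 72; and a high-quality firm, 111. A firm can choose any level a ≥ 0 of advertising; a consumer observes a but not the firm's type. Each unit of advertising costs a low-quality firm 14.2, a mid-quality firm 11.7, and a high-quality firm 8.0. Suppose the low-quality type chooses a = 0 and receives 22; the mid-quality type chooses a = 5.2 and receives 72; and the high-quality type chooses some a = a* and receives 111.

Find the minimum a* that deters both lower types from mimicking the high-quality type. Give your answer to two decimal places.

8.53

Low-quality type (on-path payoff 22) won't mimic when 22 ≥ 111 − 14.2·a*, i.e. a* ≥ 6.27.
Mid-quality type (on-path payoff 72 − 11.7×5.2 = 11.16) won't mimic when 11.16 ≥ 111 − 11.7·a*, i.e. a* ≥ 8.53.
Both must hold, so a* = max(6.27, 8.53) = 8.53. The mid-quality type's constraint binds.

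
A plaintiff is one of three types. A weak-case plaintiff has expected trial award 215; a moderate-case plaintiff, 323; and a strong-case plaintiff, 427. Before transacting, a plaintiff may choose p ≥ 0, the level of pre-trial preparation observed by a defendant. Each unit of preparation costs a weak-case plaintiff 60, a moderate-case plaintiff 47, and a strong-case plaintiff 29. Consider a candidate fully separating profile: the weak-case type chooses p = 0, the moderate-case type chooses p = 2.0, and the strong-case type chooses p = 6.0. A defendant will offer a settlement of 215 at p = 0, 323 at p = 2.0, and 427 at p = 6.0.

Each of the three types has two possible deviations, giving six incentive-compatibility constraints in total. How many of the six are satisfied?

5

Weak-case (own payoff 215): to p=2.0 gives 323 − 60×2.0 = 203 → no gain ✓; to p=6.0 gives 427 − 60×6.0 = 67 → no gain ✓.
Moderate-case (own payoff 323 − 47×2.0 = 229): to p=0 gives 215 → no gain ✓; to p=6.0 gives 427 − 47×6.0 = 145 → no gain ✓.
Strong-case (own payoff 427 − 29×6.0 = 253): to p=0 gives 215 → no gain ✓; to p=2.0 gives 323 − 29×2.0 = 265 → profitable ✗.
5 of the 6 constraints hold; not an equilibrium.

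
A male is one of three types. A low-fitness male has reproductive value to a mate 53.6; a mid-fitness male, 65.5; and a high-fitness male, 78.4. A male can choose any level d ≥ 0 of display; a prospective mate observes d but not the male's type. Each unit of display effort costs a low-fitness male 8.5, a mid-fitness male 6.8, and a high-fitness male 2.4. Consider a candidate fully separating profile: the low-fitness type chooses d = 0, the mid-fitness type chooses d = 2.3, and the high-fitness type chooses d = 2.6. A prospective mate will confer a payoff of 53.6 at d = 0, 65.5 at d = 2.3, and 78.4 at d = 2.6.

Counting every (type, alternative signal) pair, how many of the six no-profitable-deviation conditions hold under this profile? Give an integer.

Mid-fitness (own payoff 65.5 − 6.8×2.3 = 49.86): to d=0 gives 53.6 → profitable ✗; to d=2.6 gives 78.4 − 6.8×2.6 = 60.72 → profitable ✗.
Low-fitness (own payoff 53.6): to d=2.3 gives 65.5 − 8.5×2.3 = 45.95 → no gain ✓; to d=2.6 gives 78.4 − 8.5×2.6 = 56.3 → profitable ✗.
High-fitness (own payoff 78.4 − 2.4×2.6 = 72.16): to d=0 gives 53.6 → no gain ✓; to d=2.3 gives 65.5 − 2.4×2.3 = 59.98 → no gain ✓.
3 of the 6 constraints hold; not an equilibrium.

3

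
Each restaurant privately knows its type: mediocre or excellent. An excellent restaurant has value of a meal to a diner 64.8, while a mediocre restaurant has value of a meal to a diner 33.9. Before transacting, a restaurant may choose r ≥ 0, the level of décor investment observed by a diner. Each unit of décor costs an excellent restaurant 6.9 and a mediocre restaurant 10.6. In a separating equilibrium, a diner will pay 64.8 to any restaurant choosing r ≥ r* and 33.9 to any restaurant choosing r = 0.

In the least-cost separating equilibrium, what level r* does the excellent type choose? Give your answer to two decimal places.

2.92

A mediocre restaurant choosing r = 0 receives 33.9.
Imitating at r* instead would pay 64.8 at cost 10.6·r*, netting 64.8 − 10.6·r*.
Indifference: 33.9 = 64.8 − 10.6·r*, so r* = (64.8 − 33.9) / 10.6 ≈ 2.92.
At r* the mediocre type's incentive constraint just binds; the excellent type strictly prefers r* since its per-unit cost is lower.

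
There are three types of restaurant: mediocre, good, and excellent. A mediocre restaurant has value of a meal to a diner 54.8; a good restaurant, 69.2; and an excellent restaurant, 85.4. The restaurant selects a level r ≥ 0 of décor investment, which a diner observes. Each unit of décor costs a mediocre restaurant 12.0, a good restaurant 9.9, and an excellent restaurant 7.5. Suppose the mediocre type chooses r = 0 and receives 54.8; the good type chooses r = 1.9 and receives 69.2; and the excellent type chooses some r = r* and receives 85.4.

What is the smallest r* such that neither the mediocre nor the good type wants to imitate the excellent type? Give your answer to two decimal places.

Mediocre type (on-path payoff 54.8) won't mimic when 54.8 ≥ 85.4 − 12.0·r*, i.e. r* ≥ 2.55.
Good type (on-path payoff 69.2 − 9.9×1.9 = 50.39) won't mimic when 50.39 ≥ 85.4 − 9.9·r*, i.e. r* ≥ 3.54.
Both must hold, so r* = max(2.55, 3.54) = 3.54. The good type's constraint binds.

3.54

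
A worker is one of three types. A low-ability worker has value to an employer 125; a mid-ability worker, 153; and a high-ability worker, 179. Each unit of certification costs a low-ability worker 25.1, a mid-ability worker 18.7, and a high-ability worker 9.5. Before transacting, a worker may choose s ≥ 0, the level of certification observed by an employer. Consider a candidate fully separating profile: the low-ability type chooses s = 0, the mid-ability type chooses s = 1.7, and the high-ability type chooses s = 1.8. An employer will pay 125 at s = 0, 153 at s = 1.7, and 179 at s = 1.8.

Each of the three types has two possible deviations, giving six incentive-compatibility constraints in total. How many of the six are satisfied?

3

High-ability (own payoff 179 − 9.5×1.8 = 161.9): to s=0 gives 125 → no gain ✓; to s=1.7 gives 153 − 9.5×1.7 = 136.85 → no gain ✓.
Mid-ability (own payoff 153 − 18.7×1.7 = 121.21): to s=0 gives 125 → profitable ✗; to s=1.8 gives 179 − 18.7×1.8 = 145.34 → profitable ✗.
Low-ability (own payoff 125): to s=1.7 gives 153 − 25.1×1.7 = 110.33 → no gain ✓; to s=1.8 gives 179 − 25.1×1.8 = 133.82 → profitable ✗.
3 of the 6 constraints hold; not an equilibrium.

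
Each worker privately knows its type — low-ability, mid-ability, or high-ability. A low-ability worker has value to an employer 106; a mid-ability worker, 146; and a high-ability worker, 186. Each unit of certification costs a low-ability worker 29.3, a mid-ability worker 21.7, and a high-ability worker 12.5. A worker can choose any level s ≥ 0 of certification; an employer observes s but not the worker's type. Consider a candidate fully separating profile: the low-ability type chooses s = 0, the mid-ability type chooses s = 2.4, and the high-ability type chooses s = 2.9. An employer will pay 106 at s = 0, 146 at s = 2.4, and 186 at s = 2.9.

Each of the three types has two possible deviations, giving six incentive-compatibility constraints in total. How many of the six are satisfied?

High-ability (own payoff 186 − 12.5×2.9 = 149.75): to s=0 gives 106 → no gain ✓; to s=2.4 gives 146 − 12.5×2.4 = 116 → no gain ✓.
Mid-ability (own payoff 146 − 21.7×2.4 = 93.92): to s=0 gives 106 → profitable ✗; to s=2.9 gives 186 − 21.7×2.9 = 123.07 → profitable ✗.
Low-ability (own payoff 106): to s=2.4 gives 146 − 29.3×2.4 = 75.68 → no gain ✓; to s=2.9 gives 186 − 29.3×2.9 = 101.03 → no gain ✓.
4 of the 6 constraints hold; not an equilibrium.

4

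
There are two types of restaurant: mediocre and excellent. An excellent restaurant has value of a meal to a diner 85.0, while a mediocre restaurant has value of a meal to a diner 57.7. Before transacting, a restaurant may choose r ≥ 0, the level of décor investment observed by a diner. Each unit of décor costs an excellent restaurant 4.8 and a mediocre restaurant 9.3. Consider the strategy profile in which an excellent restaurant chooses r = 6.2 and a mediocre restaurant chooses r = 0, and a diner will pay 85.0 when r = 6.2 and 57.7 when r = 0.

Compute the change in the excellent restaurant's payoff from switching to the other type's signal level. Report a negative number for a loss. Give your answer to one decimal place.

2.5

Playing r = 6.2 the excellent restaurant receives 85.0 − 4.8 × 6.2 = 55.24.
Deviating to r = 0 yields 57.7 instead.
Gain from deviating: 57.7 − 55.24 = 2.46, i.e. 2.5 to one decimal place.
The gain is positive, so the excellent type's incentive-compatibility constraint is violated — this profile is not a separating equilibrium.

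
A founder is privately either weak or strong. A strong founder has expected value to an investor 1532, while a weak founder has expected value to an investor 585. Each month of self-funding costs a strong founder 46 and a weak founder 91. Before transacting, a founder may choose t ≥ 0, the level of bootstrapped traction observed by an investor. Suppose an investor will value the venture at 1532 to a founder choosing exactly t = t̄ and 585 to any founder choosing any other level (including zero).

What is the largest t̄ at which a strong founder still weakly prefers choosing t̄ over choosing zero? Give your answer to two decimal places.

20.59

Choosing t̄ yields the strong type 1532 − 46·t̄; choosing zero yields 585.
The strong type is indifferent at 1532 − 46·t̄ = 585, i.e. t̄ = (1532 − 585) / 46 ≈ 20.59.
For any t̄ above 20.59 the strong type would rather pool at zero, so separation collapses.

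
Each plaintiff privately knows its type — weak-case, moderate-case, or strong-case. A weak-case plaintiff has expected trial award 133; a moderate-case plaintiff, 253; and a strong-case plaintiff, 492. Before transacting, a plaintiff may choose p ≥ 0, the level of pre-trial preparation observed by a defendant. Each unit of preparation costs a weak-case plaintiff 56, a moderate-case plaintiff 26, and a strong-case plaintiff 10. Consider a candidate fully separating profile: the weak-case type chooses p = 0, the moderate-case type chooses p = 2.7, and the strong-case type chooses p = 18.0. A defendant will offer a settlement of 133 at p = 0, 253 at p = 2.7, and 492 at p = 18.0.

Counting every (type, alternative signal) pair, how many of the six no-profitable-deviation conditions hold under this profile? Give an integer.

Strong-case (own payoff 492 − 10×18.0 = 312): to p=0 gives 133 → no gain ✓; to p=2.7 gives 253 − 10×2.7 = 226 → no gain ✓.
Weak-case (own payoff 133): to p=2.7 gives 253 − 56×2.7 = 101.8 → no gain ✓; to p=18.0 gives 492 − 56×18.0 = -516 → no gain ✓.
Moderate-case (own payoff 253 − 26×2.7 = 182.8): to p=0 gives 133 → no gain ✓; to p=18.0 gives 492 − 26×18.0 = 24 → no gain ✓.
6 of the 6 constraints hold; this profile is a separating equilibrium.

6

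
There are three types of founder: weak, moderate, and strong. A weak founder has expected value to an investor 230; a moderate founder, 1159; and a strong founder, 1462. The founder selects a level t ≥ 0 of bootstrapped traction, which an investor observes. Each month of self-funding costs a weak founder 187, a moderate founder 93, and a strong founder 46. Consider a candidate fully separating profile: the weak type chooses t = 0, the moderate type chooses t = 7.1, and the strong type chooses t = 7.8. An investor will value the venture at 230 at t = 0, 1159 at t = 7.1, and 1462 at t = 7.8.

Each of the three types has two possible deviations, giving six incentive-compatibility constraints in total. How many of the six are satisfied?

5

Strong (own payoff 1462 − 46×7.8 = 1103.2): to t=0 gives 230 → no gain ✓; to t=7.1 gives 1159 − 46×7.1 = 832.4 → no gain ✓.
Weak (own payoff 230): to t=7.1 gives 1159 − 187×7.1 = -168.7 → no gain ✓; to t=7.8 gives 1462 − 187×7.8 = 3.4 → no gain ✓.
Moderate (own payoff 1159 − 93×7.1 = 498.7): to t=0 gives 230 → no gain ✓; to t=7.8 gives 1462 − 93×7.8 = 736.6 → profitable ✗.
5 of the 6 constraints hold; not an equilibrium.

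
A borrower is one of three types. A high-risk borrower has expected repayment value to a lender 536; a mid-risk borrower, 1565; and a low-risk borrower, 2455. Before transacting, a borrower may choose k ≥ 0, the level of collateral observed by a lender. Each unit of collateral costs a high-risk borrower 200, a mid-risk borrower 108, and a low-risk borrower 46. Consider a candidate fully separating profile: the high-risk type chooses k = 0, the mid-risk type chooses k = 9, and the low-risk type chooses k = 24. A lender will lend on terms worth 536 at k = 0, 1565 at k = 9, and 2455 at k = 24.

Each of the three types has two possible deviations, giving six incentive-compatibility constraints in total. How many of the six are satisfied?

High-risk (own payoff 536): to k=9 gives 1565 − 200×9 = -235 → no gain ✓; to k=24 gives 2455 − 200×24 = -2345 → no gain ✓.
Low-risk (own payoff 2455 − 46×24 = 1351): to k=0 gives 536 → no gain ✓; to k=9 gives 1565 − 46×9 = 1151 → no gain ✓.
Mid-risk (own payoff 1565 − 108×9 = 593): to k=0 gives 536 → no gain ✓; to k=24 gives 2455 − 108×24 = -137 → no gain ✓.
6 of the 6 constraints hold; this profile is a separating equilibrium.

6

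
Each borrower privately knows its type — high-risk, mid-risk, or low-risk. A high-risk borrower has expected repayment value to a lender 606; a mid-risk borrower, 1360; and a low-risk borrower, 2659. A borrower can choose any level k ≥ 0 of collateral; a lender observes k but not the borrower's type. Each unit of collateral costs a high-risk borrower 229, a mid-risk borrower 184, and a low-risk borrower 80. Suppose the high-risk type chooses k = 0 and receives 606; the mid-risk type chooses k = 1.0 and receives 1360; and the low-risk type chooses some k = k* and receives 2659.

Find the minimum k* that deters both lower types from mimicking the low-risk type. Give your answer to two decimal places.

High-risk type (on-path payoff 606) won't mimic when 606 ≥ 2659 − 229·k*, i.e. k* ≥ 8.97.
Mid-risk type (on-path payoff 1360 − 184×1.0 = 1176) won't mimic when 1176 ≥ 2659 − 184·k*, i.e. k* ≥ 8.06.
Both must hold, so k* = max(8.97, 8.06) = 8.97. The high-risk type's constraint binds.

8.97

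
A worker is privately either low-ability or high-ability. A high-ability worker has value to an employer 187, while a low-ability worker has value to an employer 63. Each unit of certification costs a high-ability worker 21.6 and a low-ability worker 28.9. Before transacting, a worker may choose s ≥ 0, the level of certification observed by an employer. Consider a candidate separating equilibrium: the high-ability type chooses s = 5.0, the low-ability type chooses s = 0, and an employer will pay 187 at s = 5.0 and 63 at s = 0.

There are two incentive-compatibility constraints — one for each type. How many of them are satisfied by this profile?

High-ability type: signal → 187 − 21.6 × 5.0 = 79; deviate to 0 → 63. IC holds (79 ≥ 63).
Low-ability type: stay at 0 → 63; mimic → 187 − 28.9 × 5.0 = 42.5. IC holds (63 ≥ 42.5).
2 of 2 constraints hold, so this is a separating equilibrium.

2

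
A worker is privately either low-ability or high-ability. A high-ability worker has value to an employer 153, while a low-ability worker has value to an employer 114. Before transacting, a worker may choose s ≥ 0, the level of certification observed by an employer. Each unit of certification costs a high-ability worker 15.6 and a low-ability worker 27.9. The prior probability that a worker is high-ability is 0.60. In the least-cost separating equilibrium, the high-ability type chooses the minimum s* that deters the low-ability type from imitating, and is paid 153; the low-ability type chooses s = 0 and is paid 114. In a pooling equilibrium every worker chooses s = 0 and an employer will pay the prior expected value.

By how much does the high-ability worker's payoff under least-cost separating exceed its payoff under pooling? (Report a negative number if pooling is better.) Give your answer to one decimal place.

Least-cost separating signal: s* solves 114 = 153 − 27.9·s*, so s* = (153 − 114)/27.9 ≈ 1.3978.
High-ability type's separating payoff: 153 − 15.6 × s* = 153 − 15.6 × (153 − 114)/27.9 = 153 − 608.4/27.9 ≈ 131.194.
Pooling payoff: 0.60 × 153 + 0.40 × 114 = 137.4.
Difference: 131.194 − 137.4 = -6.206, i.e. -6.2 to one decimal place.
The high-ability type would prefer the pooling outcome.

-6.2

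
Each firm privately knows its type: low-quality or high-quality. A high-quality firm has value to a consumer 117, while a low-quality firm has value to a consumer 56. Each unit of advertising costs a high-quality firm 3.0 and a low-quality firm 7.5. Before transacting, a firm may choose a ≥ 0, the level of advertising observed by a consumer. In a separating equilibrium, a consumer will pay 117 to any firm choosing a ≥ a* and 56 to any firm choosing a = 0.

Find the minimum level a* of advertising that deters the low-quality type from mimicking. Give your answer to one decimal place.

A low-quality firm choosing a = 0 receives 56.
Imitating at a* instead would pay 117 at cost 7.5·a*, netting 117 − 7.5·a*.
Indifference: 56 = 117 − 7.5·a*, so a* = (117 − 56) / 7.5 ≈ 8.1.
At a* the low-quality type's incentive constraint just binds; the high-quality type strictly prefers a* since its per-unit cost is lower.

8.1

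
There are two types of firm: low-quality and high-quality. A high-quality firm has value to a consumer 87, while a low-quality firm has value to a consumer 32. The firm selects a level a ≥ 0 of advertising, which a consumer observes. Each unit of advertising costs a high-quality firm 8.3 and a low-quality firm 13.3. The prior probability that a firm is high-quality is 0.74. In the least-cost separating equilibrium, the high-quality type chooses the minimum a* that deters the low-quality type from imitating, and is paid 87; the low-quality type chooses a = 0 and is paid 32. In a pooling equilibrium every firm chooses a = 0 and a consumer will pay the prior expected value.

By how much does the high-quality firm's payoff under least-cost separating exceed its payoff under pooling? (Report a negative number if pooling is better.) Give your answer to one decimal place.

Least-cost separating signal: a* solves 32 = 87 − 13.3·a*, so a* = (87 − 32)/13.3 ≈ 4.1353.
High-quality type's separating payoff: 87 − 8.3 × a* = 87 − 8.3 × (87 − 32)/13.3 = 87 − 456.5/13.3 ≈ 52.677.
Pooling payoff: 0.74 × 87 + 0.26 × 32 = 72.7.
Difference: 52.677 − 72.7 = -20.023, i.e. -20.0 to one decimal place.
The high-quality type would prefer the pooling outcome.

-20.0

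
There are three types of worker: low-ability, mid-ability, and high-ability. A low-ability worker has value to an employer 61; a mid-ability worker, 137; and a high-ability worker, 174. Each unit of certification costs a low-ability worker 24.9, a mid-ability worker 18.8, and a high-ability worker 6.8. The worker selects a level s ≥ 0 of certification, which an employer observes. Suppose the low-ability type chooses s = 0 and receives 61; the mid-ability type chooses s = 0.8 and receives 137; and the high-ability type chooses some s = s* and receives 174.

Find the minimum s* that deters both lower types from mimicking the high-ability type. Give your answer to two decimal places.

Low-ability type (on-path payoff 61) won't mimic when 61 ≥ 174 − 24.9·s*, i.e. s* ≥ 4.54.
Mid-ability type (on-path payoff 137 − 18.8×0.8 = 121.96) won't mimic when 121.96 ≥ 174 − 18.8·s*, i.e. s* ≥ 2.77.
Both must hold, so s* = max(4.54, 2.77) = 4.54. The low-ability type's constraint binds.

4.54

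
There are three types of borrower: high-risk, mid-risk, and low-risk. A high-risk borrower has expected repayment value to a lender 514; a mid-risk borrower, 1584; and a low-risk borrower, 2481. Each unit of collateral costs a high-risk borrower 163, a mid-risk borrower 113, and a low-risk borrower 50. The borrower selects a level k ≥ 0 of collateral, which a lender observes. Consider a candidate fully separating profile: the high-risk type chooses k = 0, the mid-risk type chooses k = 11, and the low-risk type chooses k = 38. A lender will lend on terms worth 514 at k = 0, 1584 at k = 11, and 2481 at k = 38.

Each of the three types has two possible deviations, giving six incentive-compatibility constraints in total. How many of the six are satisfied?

4

Mid-risk (own payoff 1584 − 113×11 = 341): to k=0 gives 514 → profitable ✗; to k=38 gives 2481 − 113×38 = -1813 → no gain ✓.
High-risk (own payoff 514): to k=11 gives 1584 − 163×11 = -209 → no gain ✓; to k=38 gives 2481 − 163×38 = -3713 → no gain ✓.
Low-risk (own payoff 2481 − 50×38 = 581): to k=0 gives 514 → no gain ✓; to k=11 gives 1584 − 50×11 = 1034 → profitable ✗.
4 of the 6 constraints hold; not an equilibrium.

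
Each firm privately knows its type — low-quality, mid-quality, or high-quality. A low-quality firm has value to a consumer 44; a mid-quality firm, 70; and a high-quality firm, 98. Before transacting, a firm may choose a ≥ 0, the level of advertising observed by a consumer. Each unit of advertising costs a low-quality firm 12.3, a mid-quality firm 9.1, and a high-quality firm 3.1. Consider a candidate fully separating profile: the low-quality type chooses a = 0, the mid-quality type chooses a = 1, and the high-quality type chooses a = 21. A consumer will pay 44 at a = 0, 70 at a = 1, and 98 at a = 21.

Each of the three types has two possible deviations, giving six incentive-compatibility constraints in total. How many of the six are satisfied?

High-quality (own payoff 98 − 3.1×21 = 32.9): to a=0 gives 44 → profitable ✗; to a=1 gives 70 − 3.1×1 = 66.9 → profitable ✗.
Low-quality (own payoff 44): to a=1 gives 70 − 12.3×1 = 57.7 → profitable ✗; to a=21 gives 98 − 12.3×21 = -160.3 → no gain ✓.
Mid-quality (own payoff 70 − 9.1×1 = 60.9): to a=0 gives 44 → no gain ✓; to a=21 gives 98 − 9.1×21 = -93.1 → no gain ✓.
3 of the 6 constraints hold; not an equilibrium.

3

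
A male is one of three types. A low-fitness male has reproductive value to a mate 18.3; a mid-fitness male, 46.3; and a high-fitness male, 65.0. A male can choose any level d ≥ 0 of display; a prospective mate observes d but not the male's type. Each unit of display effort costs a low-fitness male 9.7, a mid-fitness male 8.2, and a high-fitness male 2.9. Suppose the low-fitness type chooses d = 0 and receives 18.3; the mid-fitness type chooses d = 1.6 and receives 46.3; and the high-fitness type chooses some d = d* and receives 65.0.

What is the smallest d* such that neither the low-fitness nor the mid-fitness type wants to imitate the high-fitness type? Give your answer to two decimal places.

Mid-fitness type (on-path payoff 46.3 − 8.2×1.6 = 33.18) won't mimic when 33.18 ≥ 65.0 − 8.2·d*, i.e. d* ≥ 3.88.
Low-fitness type (on-path payoff 18.3) won't mimic when 18.3 ≥ 65.0 − 9.7·d*, i.e. d* ≥ 4.81.
Both must hold, so d* = max(4.81, 3.88) = 4.81. The low-fitness type's constraint binds.

4.81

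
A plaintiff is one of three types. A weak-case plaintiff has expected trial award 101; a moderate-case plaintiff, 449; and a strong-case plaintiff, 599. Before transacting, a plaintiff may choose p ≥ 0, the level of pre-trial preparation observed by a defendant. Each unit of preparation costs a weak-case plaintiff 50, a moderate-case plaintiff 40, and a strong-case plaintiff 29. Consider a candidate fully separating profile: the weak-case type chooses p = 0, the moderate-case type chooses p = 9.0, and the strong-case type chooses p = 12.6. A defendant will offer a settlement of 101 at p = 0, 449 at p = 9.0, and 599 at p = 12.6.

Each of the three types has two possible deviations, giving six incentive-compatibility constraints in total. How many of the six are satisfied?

4

Weak-case (own payoff 101): to p=9.0 gives 449 − 50×9.0 = -1 → no gain ✓; to p=12.6 gives 599 − 50×12.6 = -31 → no gain ✓.
Strong-case (own payoff 599 − 29×12.6 = 233.6): to p=0 gives 101 → no gain ✓; to p=9.0 gives 449 − 29×9.0 = 188 → no gain ✓.
Moderate-case (own payoff 449 − 40×9.0 = 89): to p=0 gives 101 → profitable ✗; to p=12.6 gives 599 − 40×12.6 = 95 → profitable ✗.
4 of the 6 constraints hold; not an equilibrium.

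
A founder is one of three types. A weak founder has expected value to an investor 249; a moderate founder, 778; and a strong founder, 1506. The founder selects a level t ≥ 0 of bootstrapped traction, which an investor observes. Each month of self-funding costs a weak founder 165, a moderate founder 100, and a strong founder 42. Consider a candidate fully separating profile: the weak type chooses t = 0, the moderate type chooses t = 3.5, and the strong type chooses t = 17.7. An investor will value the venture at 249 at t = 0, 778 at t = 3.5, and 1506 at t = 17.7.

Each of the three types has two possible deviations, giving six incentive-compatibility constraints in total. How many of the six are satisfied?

Strong (own payoff 1506 − 42×17.7 = 762.6): to t=0 gives 249 → no gain ✓; to t=3.5 gives 778 − 42×3.5 = 631 → no gain ✓.
Moderate (own payoff 778 − 100×3.5 = 428): to t=0 gives 249 → no gain ✓; to t=17.7 gives 1506 − 100×17.7 = -264 → no gain ✓.
Weak (own payoff 249): to t=3.5 gives 778 − 165×3.5 = 200.5 → no gain ✓; to t=17.7 gives 1506 − 165×17.7 = -1414.5 → no gain ✓.
6 of the 6 constraints hold; this profile is a separating equilibrium.

6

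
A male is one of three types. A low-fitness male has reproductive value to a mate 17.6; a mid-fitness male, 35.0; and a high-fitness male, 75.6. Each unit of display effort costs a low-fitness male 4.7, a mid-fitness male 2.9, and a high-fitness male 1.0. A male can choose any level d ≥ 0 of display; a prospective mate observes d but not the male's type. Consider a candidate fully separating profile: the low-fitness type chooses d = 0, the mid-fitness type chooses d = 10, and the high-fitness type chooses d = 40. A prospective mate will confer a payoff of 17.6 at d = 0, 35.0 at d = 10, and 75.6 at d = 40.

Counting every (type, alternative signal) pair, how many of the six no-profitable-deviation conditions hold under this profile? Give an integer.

Low-fitness (own payoff 17.6): to d=10 gives 35.0 − 4.7×10 = -12 → no gain ✓; to d=40 gives 75.6 − 4.7×40 = -112.4 → no gain ✓.
Mid-fitness (own payoff 35.0 − 2.9×10 = 6): to d=0 gives 17.6 → profitable ✗; to d=40 gives 75.6 − 2.9×40 = -40.4 → no gain ✓.
High-fitness (own payoff 75.6 − 1.0×40 = 35.6): to d=0 gives 17.6 → no gain ✓; to d=10 gives 35.0 − 1.0×10 = 25 → no gain ✓.
5 of the 6 constraints hold; not an equilibrium.

5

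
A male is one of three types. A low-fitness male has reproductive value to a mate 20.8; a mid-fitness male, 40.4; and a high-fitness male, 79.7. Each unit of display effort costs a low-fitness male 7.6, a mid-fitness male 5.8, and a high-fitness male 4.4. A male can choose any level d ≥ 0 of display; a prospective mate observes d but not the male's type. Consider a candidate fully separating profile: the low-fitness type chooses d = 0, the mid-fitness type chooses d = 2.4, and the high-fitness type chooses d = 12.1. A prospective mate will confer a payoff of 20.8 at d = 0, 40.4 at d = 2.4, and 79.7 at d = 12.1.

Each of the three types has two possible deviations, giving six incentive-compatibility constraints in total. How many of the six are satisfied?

4

Mid-fitness (own payoff 40.4 − 5.8×2.4 = 26.48): to d=0 gives 20.8 → no gain ✓; to d=12.1 gives 79.7 − 5.8×12.1 = 9.52 → no gain ✓.
High-fitness (own payoff 79.7 − 4.4×12.1 = 26.46): to d=0 gives 20.8 → no gain ✓; to d=2.4 gives 40.4 − 4.4×2.4 = 29.84 → profitable ✗.
Low-fitness (own payoff 20.8): to d=2.4 gives 40.4 − 7.6×2.4 = 22.16 → profitable ✗; to d=12.1 gives 79.7 − 7.6×12.1 = -12.26 → no gain ✓.
4 of the 6 constraints hold; not an equilibrium.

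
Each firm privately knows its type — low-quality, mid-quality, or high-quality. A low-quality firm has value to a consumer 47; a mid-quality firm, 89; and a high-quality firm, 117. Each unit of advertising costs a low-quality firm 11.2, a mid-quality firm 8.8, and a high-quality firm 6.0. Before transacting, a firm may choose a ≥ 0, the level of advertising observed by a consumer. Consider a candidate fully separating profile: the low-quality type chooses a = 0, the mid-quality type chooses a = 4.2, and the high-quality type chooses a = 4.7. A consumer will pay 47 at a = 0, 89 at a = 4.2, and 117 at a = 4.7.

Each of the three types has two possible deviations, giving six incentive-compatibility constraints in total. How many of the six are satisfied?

4

High-quality (own payoff 117 − 6.0×4.7 = 88.8): to a=0 gives 47 → no gain ✓; to a=4.2 gives 89 − 6.0×4.2 = 63.8 → no gain ✓.
Mid-quality (own payoff 89 − 8.8×4.2 = 52.04): to a=0 gives 47 → no gain ✓; to a=4.7 gives 117 − 8.8×4.7 = 75.64 → profitable ✗.
Low-quality (own payoff 47): to a=4.2 gives 89 − 11.2×4.2 = 41.96 → no gain ✓; to a=4.7 gives 117 − 11.2×4.7 = 64.36 → profitable ✗.
4 of the 6 constraints hold; not an equilibrium.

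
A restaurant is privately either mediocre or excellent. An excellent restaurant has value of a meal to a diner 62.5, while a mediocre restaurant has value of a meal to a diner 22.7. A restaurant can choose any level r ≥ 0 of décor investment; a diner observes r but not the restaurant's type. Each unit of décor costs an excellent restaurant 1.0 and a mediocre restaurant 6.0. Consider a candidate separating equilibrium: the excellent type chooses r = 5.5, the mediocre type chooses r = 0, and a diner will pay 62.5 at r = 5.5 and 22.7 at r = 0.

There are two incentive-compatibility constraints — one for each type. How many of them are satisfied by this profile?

Mediocre type: stay at 0 → 22.7; mimic → 62.5 − 6.0 × 5.5 = 29.5. IC fails (22.7 < 29.5).
Excellent type: signal → 62.5 − 1.0 × 5.5 = 57; deviate to 0 → 22.7. IC holds (57 ≥ 22.7).
1 of 2 constraints hold, so this profile is not an equilibrium.

1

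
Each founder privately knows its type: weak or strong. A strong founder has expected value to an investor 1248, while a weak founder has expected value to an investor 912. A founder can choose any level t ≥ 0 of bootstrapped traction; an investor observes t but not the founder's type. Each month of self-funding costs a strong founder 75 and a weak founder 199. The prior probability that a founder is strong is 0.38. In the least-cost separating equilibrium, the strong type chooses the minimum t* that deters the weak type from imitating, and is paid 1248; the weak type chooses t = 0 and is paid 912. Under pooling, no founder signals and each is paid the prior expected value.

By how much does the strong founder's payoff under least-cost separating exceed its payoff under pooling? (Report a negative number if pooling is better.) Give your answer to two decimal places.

81.69

Least-cost separating signal: t* solves 912 = 1248 − 199·t*, so t* = (1248 − 912)/199 ≈ 1.6884.
Strong type's separating payoff: 1248 − 75 × t* = 1248 − 75 × (1248 − 912)/199 = 1248 − 25200/199 ≈ 1121.3668.
Pooling payoff: 0.38 × 1248 + 0.62 × 912 = 1039.68.
Difference: 1121.3668 − 1039.68 = 81.6868, i.e. 81.69 to two decimal places.
The strong type prefers to separate.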